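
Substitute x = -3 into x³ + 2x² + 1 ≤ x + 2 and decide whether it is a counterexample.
Substitute x = -3 into the relation:
x = -3: LHS = (-3)³ + 2·(-3)² + 1 = -8, RHS = (-3) + 2 = -1; -8 ≤ -1 — holds

The claim holds here, so x = -3 is not a counterexample. (A counterexample exists elsewhere, e.g. x = 1.)

Answer: No, x = -3 is not a counterexample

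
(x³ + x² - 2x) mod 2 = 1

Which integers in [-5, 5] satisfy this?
For a polynomial with integer coefficients, its value mod 2 depends only on x mod 2, so it suffices to check one representative of each residue class, x = 0, 1:
x = 0: LHS = (0³ + 0² - 2·0) mod 2 = 0 mod 2 = 0; 0 = 1 — FAILS
x = 1: LHS = (1³ + 1² - 2·1) mod 2 = 0 mod 2 = 0; 0 = 1 — FAILS
The relation fails in every residue class, so the claimed relation (=) fails for every integer in [-5, 5].

Answer: None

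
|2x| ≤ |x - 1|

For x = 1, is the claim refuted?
Substitute x = 1 into the relation:
x = 1: LHS = |2·1| = |2| = 2, RHS = |1 - 1| = |0| = 0; 2 ≤ 0 — FAILS

Since the claim fails at x = 1, this value is a counterexample.

Answer: Yes, x = 1 is a counterexample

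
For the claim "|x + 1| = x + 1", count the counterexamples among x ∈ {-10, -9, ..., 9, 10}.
Counterexamples in [-10, 10]: {-10, -9, -8, -7, -6, -5, -4, -3, -2}.

Counting them gives 9 values.

Answer: 9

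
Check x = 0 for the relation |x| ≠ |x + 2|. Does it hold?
x = 0: LHS = |0| = 0, RHS = |0 + 2| = |2| = 2; 0 ≠ 2 — holds

The relation is satisfied at x = 0.

Answer: Yes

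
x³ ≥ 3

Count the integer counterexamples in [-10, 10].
Counterexamples in [-10, 10]: {-10, -9, -8, -7, -6, -5, -4, -3, -2, -1, 0, 1}.

Counting them gives 12 values.

Answer: 12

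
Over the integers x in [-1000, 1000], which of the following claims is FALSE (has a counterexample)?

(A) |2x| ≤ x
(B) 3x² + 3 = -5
(A) x = 1: LHS = |2·1| = |2| = 2; 2 ≤ 1 — FAILS
(B) x = 0: LHS = 3·0² + 3 = 3; 3 = -5 — FAILS

Answer: Both A and B are false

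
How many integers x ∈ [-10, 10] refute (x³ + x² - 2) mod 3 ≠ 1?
Counterexamples in [-10, 10]: {-10, -9, -7, -6, -4, -3, -1, 0, 2, 3, 5, 6, 8, 9}.

Counting them gives 14 values.

Answer: 14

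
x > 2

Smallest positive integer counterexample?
Testing positive integers:
x = 1: 1 > 2 — FAILS  ← smallest positive counterexample

Answer: x = 1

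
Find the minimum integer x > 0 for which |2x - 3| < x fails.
Testing positive integers:
x = 1: LHS = |2·1 - 3| = |-1| = 1; 1 < 1 — FAILS  ← smallest positive counterexample

Answer: x = 1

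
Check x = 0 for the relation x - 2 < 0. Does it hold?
x = 0: LHS = 0 - 2 = -2; -2 < 0 — holds

The relation is satisfied at x = 0.

Answer: Yes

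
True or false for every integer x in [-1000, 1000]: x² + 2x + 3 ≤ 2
The claim fails at x = 0:
x = 0: LHS = 0² + 2·0 + 3 = 3; 3 ≤ 2 — FAILS

Because a single integer refutes it, the statement is false.

Answer: False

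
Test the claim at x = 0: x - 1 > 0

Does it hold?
x = 0: LHS = 0 - 1 = -1; -1 > 0 — FAILS

The relation fails at x = 0, so x = 0 is a counterexample.

Answer: No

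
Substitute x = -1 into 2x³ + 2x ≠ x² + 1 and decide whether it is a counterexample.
Substitute x = -1 into the relation:
x = -1: LHS = 2·(-1)³ + 2·(-1) = -4, RHS = (-1)² + 1 = 2; -4 ≠ 2 — holds

The relation holds at x = -1, so it is not a counterexample.

Answer: No, x = -1 is not a counterexample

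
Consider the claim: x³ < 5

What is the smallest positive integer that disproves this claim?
Testing positive integers:
x = 1: LHS = 1³ = 1; 1 < 5 — holds
x = 2: LHS = 2³ = 8; 8 < 5 — FAILS  ← smallest positive counterexample

Answer: x = 2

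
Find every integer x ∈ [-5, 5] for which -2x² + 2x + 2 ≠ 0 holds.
Track d = LHS − RHS over the integers in [-5, 5]. Equality would need d = 0, but d changes sign only between consecutive integers, jumping over 0:
x = -1: LHS = -2·(-1)² + 2·(-1) + 2 = -2; -2 ≠ 0 — holds  (d = -2)
x = 0: LHS = -2·0² + 2·0 + 2 = 2; 2 ≠ 0 — holds  (d = 2)
x = 1: LHS = -2·1² + 2·1 + 2 = 2; 2 ≠ 0 — holds  (d = 2)
x = 2: LHS = -2·2² + 2·2 + 2 = -2; -2 ≠ 0 — holds  (d = -2)
Away from these crossings d keeps a constant sign, and checking every integer in [-5, 5] confirms d ≠ 0 throughout. Hence the two sides are never equal, so the relation holds for every integer in [-5, 5].

Answer: All integers in [-5, 5]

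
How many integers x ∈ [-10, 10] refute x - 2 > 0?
Counterexamples in [-10, 10]: {-10, -9, -8, -7, -6, -5, -4, -3, -2, -1, 0, 1, 2}.

Counting them gives 13 values.

Answer: 13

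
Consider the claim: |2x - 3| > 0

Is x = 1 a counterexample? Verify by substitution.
Substitute x = 1 into the relation:
x = 1: LHS = |2·1 - 3| = |-1| = 1; 1 > 0 — holds

The relation holds at x = 1, so it is not a counterexample.

Answer: No, x = 1 is not a counterexample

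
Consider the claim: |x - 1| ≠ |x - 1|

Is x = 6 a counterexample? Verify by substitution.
Substitute x = 6 into the relation:
x = 6: LHS = |6 - 1| = |5| = 5, RHS = |6 - 1| = |5| = 5; 5 ≠ 5 — FAILS

Since the claim fails at x = 6, this value is a counterexample.

Answer: Yes, x = 6 is a counterexample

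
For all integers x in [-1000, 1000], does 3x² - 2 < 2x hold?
The claim fails at x = -1:
x = -1: LHS = 3·(-1)² - 2 = 1, RHS = 2·(-1) = -2; 1 < -2 — FAILS

Because a single integer refutes it, the statement is false.

Answer: False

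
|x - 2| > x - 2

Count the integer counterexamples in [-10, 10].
Counterexamples in [-10, 10]: {2, 3, 4, 5, 6, 7, 8, 9, 10}.

Counting them gives 9 values.

Answer: 9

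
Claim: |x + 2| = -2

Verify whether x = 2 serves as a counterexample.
Substitute x = 2 into the relation:
x = 2: LHS = |2 + 2| = |4| = 4; 4 = -2 — FAILS

Since the claim fails at x = 2, this value is a counterexample.

Answer: Yes, x = 2 is a counterexample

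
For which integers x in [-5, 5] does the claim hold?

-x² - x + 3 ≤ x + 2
Holds for: {-5, -4, -3, 1, 2, 3, 4, 5}
Fails for: {-2, -1, 0}

Answer: {-5, -4, -3, 1, 2, 3, 4, 5}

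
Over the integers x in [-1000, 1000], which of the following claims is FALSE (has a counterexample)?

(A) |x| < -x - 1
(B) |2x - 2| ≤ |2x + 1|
(A) x = 0: LHS = |0| = 0, RHS = -0 - 1 = -1; 0 < -1 — FAILS
(B) x = 0: LHS = |2·0 - 2| = |-2| = 2, RHS = |2·0 + 1| = |1| = 1; 2 ≤ 1 — FAILS

Answer: Both A and B are false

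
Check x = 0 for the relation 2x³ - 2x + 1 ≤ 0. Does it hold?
x = 0: LHS = 2·0³ - 2·0 + 1 = 1; 1 ≤ 0 — FAILS

The relation fails at x = 0, so x = 0 is a counterexample.

Answer: No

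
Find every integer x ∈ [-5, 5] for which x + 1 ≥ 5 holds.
Holds for: {4, 5}
Fails for: {-5, -4, -3, -2, -1, 0, 1, 2, 3}

Answer: {4, 5}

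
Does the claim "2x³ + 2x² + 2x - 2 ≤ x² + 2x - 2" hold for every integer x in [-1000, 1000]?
The claim fails at x = 1:
x = 1: LHS = 2·1³ + 2·1² + 2·1 - 2 = 4, RHS = 1² + 2·1 - 2 = 1; 4 ≤ 1 — FAILS

Because a single integer refutes it, the statement is false.

Answer: False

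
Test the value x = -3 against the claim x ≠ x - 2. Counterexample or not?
Substitute x = -3 into the relation:
x = -3: RHS = (-3) - 2 = -5; -3 ≠ -5 — holds

The relation holds at x = -3, so it is not a counterexample.

Answer: No, x = -3 is not a counterexample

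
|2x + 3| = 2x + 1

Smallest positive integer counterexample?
Testing positive integers:
x = 1: LHS = |2·1 + 3| = |5| = 5, RHS = 2·1 + 1 = 3; 5 = 3 — FAILS  ← smallest positive counterexample

Answer: x = 1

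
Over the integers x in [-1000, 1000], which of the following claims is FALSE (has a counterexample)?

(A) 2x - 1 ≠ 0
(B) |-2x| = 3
(A) Track d = LHS − RHS over the integers in [-1000, 1000]. Equality would need d = 0, but d changes sign only between consecutive integers, jumping over 0:
x = 0: LHS = 2·0 - 1 = -1; -1 ≠ 0 — holds  (d = -1)
x = 1: LHS = 2·1 - 1 = 1; 1 ≠ 0 — holds  (d = 1)
Away from these crossings d keeps a constant sign, and checking every integer in [-1000, 1000] confirms d ≠ 0 throughout. Hence the two sides are never equal, so the relation holds for every integer in [-1000, 1000].

(B) x = 0: LHS = |-2·0| = |0| = 0; 0 = 3 — FAILS

Only (B) has a counterexample.

Answer: B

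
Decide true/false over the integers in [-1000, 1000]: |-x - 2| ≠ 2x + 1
The claim fails at x = 1:
x = 1: LHS = |-1 - 2| = |-3| = 3, RHS = 2·1 + 1 = 3; 3 ≠ 3 — FAILS

Because a single integer refutes it, the statement is false.

Answer: False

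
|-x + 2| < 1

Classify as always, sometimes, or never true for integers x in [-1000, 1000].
Holds at x = 2: LHS = |-2 + 2| = |0| = 0; 0 < 1 — holds
Fails at x = 0: LHS = |-0 + 2| = |2| = 2; 2 < 1 — FAILS
It is satisfied by some integers in the range but not all.

Answer: Sometimes true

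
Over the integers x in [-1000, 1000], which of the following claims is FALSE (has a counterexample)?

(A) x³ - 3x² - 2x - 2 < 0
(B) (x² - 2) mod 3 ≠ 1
(A) x = 4: LHS = 4³ - 3·4² - 2·4 - 2 = 6; 6 < 0 — FAILS
(B) x = 0: LHS = (0² - 2) mod 3 = (-2) mod 3 = 1; 1 ≠ 1 — FAILS

Answer: Both A and B are false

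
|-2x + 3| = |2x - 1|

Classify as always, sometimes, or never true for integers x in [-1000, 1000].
Holds at x = 1: LHS = |-2·1 + 3| = |1| = 1, RHS = |2·1 - 1| = |1| = 1; 1 = 1 — holds
Fails at x = 0: LHS = |-2·0 + 3| = |3| = 3, RHS = |2·0 - 1| = |-1| = 1; 3 = 1 — FAILS
It is satisfied by some integers in the range but not all.

Answer: Sometimes true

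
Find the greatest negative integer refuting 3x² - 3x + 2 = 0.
Testing negative integers from -1 downward:
x = -1: LHS = 3·(-1)² - 3·(-1) + 2 = 8; 8 = 0 — FAILS  ← closest negative counterexample to 0

Answer: x = -1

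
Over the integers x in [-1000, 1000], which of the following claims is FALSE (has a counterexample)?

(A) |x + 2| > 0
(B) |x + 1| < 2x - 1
(A) x = -2: LHS = |(-2) + 2| = |0| = 0; 0 > 0 — FAILS
(B) x = 0: LHS = |0 + 1| = |1| = 1, RHS = 2·0 - 1 = -1; 1 < -1 — FAILS

Answer: Both A and B are false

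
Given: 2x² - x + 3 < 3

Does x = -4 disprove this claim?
Substitute x = -4 into the relation:
x = -4: LHS = 2·(-4)² - (-4) + 3 = 39; 39 < 3 — FAILS

Since the claim fails at x = -4, this value is a counterexample.

Answer: Yes, x = -4 is a counterexample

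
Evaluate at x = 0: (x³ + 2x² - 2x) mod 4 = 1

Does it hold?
x = 0: LHS = (0³ + 2·0² - 2·0) mod 4 = 0 mod 4 = 0; 0 = 1 — FAILS

The relation fails at x = 0, so x = 0 is a counterexample.

Answer: No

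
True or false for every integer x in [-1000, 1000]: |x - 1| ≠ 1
The claim fails at x = 0:
x = 0: LHS = |0 - 1| = |-1| = 1; 1 ≠ 1 — FAILS

Because a single integer refutes it, the statement is false.

Answer: False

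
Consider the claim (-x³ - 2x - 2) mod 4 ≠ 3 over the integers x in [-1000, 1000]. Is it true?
The claim fails at x = 1:
x = 1: LHS = (-1³ - 2·1 - 2) mod 4 = (-5) mod 4 = 3; 3 ≠ 3 — FAILS

Because a single integer refutes it, the statement is false.

Answer: False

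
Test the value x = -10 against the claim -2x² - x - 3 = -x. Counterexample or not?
Substitute x = -10 into the relation:
x = -10: LHS = -2·(-10)² - (-10) - 3 = -193, RHS = -(-10) = 10; -193 = 10 — FAILS

Since the claim fails at x = -10, this value is a counterexample.

Answer: Yes, x = -10 is a counterexample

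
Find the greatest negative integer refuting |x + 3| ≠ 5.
Testing negative integers from -1 downward:
(x = -1 through x = -2 all satisfy the relation; showing from x = -3.)
x = -3: LHS = |(-3) + 3| = |0| = 0; 0 ≠ 5 — holds
x = -4: LHS = |(-4) + 3| = |-1| = 1; 1 ≠ 5 — holds
x = -5: LHS = |(-5) + 3| = |-2| = 2; 2 ≠ 5 — holds
x = -6: LHS = |(-6) + 3| = |-3| = 3; 3 ≠ 5 — holds
x = -7: LHS = |(-7) + 3| = |-4| = 4; 4 ≠ 5 — holds
x = -8: LHS = |(-8) + 3| = |-5| = 5; 5 ≠ 5 — FAILS  ← closest negative counterexample to 0

Answer: x = -8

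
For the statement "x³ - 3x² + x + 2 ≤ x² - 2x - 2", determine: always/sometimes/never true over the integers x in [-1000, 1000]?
Holds at x = -1: LHS = (-1)³ - 3·(-1)² + (-1) + 2 = -3, RHS = (-1)² - 2·(-1) - 2 = 1; -3 ≤ 1 — holds
Fails at x = 0: LHS = 0³ - 3·0² + 0 + 2 = 2, RHS = 0² - 2·0 - 2 = -2; 2 ≤ -2 — FAILS
It is satisfied by some integers in the range but not all.

Answer: Sometimes true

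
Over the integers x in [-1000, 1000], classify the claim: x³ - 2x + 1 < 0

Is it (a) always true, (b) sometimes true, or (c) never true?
Holds at x = -2: LHS = (-2)³ - 2·(-2) + 1 = -3; -3 < 0 — holds
Fails at x = 0: LHS = 0³ - 2·0 + 1 = 1; 1 < 0 — FAILS
It is satisfied by some integers in the range but not all.

Answer: Sometimes true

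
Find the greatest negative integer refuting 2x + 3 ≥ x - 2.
Testing negative integers from -1 downward:
x = -1: LHS = 2·(-1) + 3 = 1, RHS = (-1) - 2 = -3; 1 ≥ -3 — holds
x = -2: LHS = 2·(-2) + 3 = -1, RHS = (-2) - 2 = -4; -1 ≥ -4 — holds
x = -3: LHS = 2·(-3) + 3 = -3, RHS = (-3) - 2 = -5; -3 ≥ -5 — holds
x = -4: LHS = 2·(-4) + 3 = -5, RHS = (-4) - 2 = -6; -5 ≥ -6 — holds
x = -5: LHS = 2·(-5) + 3 = -7, RHS = (-5) - 2 = -7; -7 ≥ -7 — holds
x = -6: LHS = 2·(-6) + 3 = -9, RHS = (-6) - 2 = -8; -9 ≥ -8 — FAILS  ← closest negative counterexample to 0

Answer: x = -6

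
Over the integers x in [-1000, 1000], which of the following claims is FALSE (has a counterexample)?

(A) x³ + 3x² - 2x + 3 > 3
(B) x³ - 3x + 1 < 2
(A) x = 0: LHS = 0³ + 3·0² - 2·0 + 3 = 3; 3 > 3 — FAILS
(B) x = -1: LHS = (-1)³ - 3·(-1) + 1 = 3; 3 < 2 — FAILS

Answer: Both A and B are false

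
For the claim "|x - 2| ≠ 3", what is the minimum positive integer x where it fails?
Testing positive integers:
x = 1: LHS = |1 - 2| = |-1| = 1; 1 ≠ 3 — holds
x = 2: LHS = |2 - 2| = |0| = 0; 0 ≠ 3 — holds
x = 3: LHS = |3 - 2| = |1| = 1; 1 ≠ 3 — holds
x = 4: LHS = |4 - 2| = |2| = 2; 2 ≠ 3 — holds
x = 5: LHS = |5 - 2| = |3| = 3; 3 ≠ 3 — FAILS  ← smallest positive counterexample

Answer: x = 5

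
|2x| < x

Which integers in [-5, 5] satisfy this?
Over all integers in [-5, 5], LHS − RHS is smallest at x = 0, where it equals 0:
x = 0: LHS = |2·0| = |0| = 0; 0 < 0 — FAILS
At the ends of the range:
x = -5: LHS = |2·(-5)| = |-10| = 10; 10 < -5 — FAILS
x = 5: LHS = |2·5| = |10| = 10; 10 < 5 — FAILS
Hence LHS − RHS is never negative, i.e. LHS ≥ RHS throughout, so the claimed relation (<) fails for every integer in [-5, 5].

Answer: None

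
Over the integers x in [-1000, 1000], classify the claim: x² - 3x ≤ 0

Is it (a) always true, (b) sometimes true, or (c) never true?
Holds at x = 0: LHS = 0² - 3·0 = 0; 0 ≤ 0 — holds
Fails at x = -1: LHS = (-1)² - 3·(-1) = 4; 4 ≤ 0 — FAILS
It is satisfied by some integers in the range but not all.

Answer: Sometimes true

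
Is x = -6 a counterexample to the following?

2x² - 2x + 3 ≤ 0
Substitute x = -6 into the relation:
x = -6: LHS = 2·(-6)² - 2·(-6) + 3 = 87; 87 ≤ 0 — FAILS

Since the claim fails at x = -6, this value is a counterexample.

Answer: Yes, x = -6 is a counterexample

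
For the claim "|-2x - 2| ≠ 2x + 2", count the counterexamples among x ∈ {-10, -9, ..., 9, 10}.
Counterexamples in [-10, 10]: {-1, 0, 1, 2, 3, 4, 5, 6, 7, 8, 9, 10}.

Counting them gives 12 values.

Answer: 12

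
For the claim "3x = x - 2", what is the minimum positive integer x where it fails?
Testing positive integers:
x = 1: LHS = 3·1 = 3, RHS = 1 - 2 = -1; 3 = -1 — FAILS  ← smallest positive counterexample

Answer: x = 1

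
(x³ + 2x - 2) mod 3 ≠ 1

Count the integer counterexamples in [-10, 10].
Counterexamples in [-10, 10]: {-10, -9, -8, -7, -6, -5, -4, -3, -2, -1, 0, 1, 2, 3, 4, 5, 6, 7, 8, 9, 10}.

Counting them gives 21 values.

Answer: 21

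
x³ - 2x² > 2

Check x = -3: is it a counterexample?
Substitute x = -3 into the relation:
x = -3: LHS = (-3)³ - 2·(-3)² = -45; -45 > 2 — FAILS

Since the claim fails at x = -3, this value is a counterexample.

Answer: Yes, x = -3 is a counterexample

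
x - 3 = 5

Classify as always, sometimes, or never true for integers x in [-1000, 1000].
Holds at x = 8: LHS = 8 - 3 = 5; 5 = 5 — holds
Fails at x = 0: LHS = 0 - 3 = -3; -3 = 5 — FAILS
It is satisfied by some integers in the range but not all.

Answer: Sometimes true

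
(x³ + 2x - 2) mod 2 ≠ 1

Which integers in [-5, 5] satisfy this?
Holds for: {-4, -2, 0, 2, 4}
Fails for: {-5, -3, -1, 1, 3, 5}

Answer: {-4, -2, 0, 2, 4}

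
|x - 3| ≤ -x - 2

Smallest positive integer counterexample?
Testing positive integers:
x = 1: LHS = |1 - 3| = |-2| = 2, RHS = -1 - 2 = -3; 2 ≤ -3 — FAILS  ← smallest positive counterexample

Answer: x = 1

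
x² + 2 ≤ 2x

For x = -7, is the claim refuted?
Substitute x = -7 into the relation:
x = -7: LHS = (-7)² + 2 = 51, RHS = 2·(-7) = -14; 51 ≤ -14 — FAILS

Since the claim fails at x = -7, this value is a counterexample.

Answer: Yes, x = -7 is a counterexample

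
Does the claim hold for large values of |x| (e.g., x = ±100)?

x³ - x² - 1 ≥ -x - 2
x = 100: LHS = 100³ - 100² - 1 = 989999, RHS = -100 - 2 = -102; 989999 ≥ -102 — holds
x = -100: LHS = (-100)³ - (-100)² - 1 = -1010001, RHS = -(-100) - 2 = 98; -1010001 ≥ 98 — FAILS

Answer: Partially: holds for x = 100, fails for x = -100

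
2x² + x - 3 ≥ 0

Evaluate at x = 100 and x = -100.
x = 100: LHS = 2·100² + 100 - 3 = 20097; 20097 ≥ 0 — holds
x = -100: LHS = 2·(-100)² + (-100) - 3 = 19897; 19897 ≥ 0 — holds

Answer: Yes, holds for both x = 100 and x = -100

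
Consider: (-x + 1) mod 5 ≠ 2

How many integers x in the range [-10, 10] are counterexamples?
Counterexamples in [-10, 10]: {-6, -1, 4, 9}.

Counting them gives 4 values.

Answer: 4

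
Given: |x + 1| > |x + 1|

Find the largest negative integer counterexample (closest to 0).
Testing negative integers from -1 downward:
x = -1: LHS = |(-1) + 1| = |0| = 0, RHS = |(-1) + 1| = |0| = 0; 0 > 0 — FAILS  ← closest negative counterexample to 0

Answer: x = -1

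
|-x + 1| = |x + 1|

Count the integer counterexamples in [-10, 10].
Counterexamples in [-10, 10]: {-10, -9, -8, -7, -6, -5, -4, -3, -2, -1, 1, 2, 3, 4, 5, 6, 7, 8, 9, 10}.

Counting them gives 20 values.

Answer: 20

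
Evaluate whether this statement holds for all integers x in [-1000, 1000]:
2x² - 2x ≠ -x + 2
Track d = LHS − RHS over the integers in [-1000, 1000]. Equality would need d = 0, but d changes sign only between consecutive integers, jumping over 0:
x = -1: LHS = 2·(-1)² - 2·(-1) = 4, RHS = -(-1) + 2 = 3; 4 ≠ 3 — holds  (d = 1)
x = 0: LHS = 2·0² - 2·0 = 0, RHS = -0 + 2 = 2; 0 ≠ 2 — holds  (d = -2)
x = 1: LHS = 2·1² - 2·1 = 0, RHS = -1 + 2 = 1; 0 ≠ 1 — holds  (d = -1)
x = 2: LHS = 2·2² - 2·2 = 4, RHS = -2 + 2 = 0; 4 ≠ 0 — holds  (d = 4)
Away from these crossings d keeps a constant sign, and checking every integer in [-1000, 1000] confirms d ≠ 0 throughout. Hence the two sides are never equal, so the relation holds for every integer in [-1000, 1000].

No counterexample exists.

Answer: True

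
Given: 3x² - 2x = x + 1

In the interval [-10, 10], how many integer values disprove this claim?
Counterexamples in [-10, 10]: {-10, -9, -8, -7, -6, -5, -4, -3, -2, -1, 0, 1, 2, 3, 4, 5, 6, 7, 8, 9, 10}.

Counting them gives 21 values.

Answer: 21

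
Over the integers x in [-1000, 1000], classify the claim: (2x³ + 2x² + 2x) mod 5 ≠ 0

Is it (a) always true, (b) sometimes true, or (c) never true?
Holds at x = 1: LHS = (2·1³ + 2·1² + 2·1) mod 5 = 6 mod 5 = 1; 1 ≠ 0 — holds
Fails at x = 0: LHS = (2·0³ + 2·0² + 2·0) mod 5 = 0 mod 5 = 0; 0 ≠ 0 — FAILS
It is satisfied by some integers in the range but not all.

Answer: Sometimes true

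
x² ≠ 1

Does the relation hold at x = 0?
x = 0: LHS = 0² = 0; 0 ≠ 1 — holds

The relation is satisfied at x = 0.

Answer: Yes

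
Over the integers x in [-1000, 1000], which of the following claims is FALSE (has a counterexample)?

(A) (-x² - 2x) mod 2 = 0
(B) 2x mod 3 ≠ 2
(A) x = 1: LHS = (-1² - 2·1) mod 2 = (-3) mod 2 = 1; 1 = 0 — FAILS
(B) x = 1: LHS = (2·1) mod 3 = 2 mod 3 = 2; 2 ≠ 2 — FAILS

Answer: Both A and B are false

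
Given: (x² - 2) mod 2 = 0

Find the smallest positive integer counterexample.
Testing positive integers:
x = 1: LHS = (1² - 2) mod 2 = (-1) mod 2 = 1; 1 = 0 — FAILS  ← smallest positive counterexample

Answer: x = 1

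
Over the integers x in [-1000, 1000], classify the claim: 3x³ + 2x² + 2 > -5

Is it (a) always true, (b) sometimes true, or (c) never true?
Holds at x = 0: LHS = 3·0³ + 2·0² + 2 = 2; 2 > -5 — holds
Fails at x = -2: LHS = 3·(-2)³ + 2·(-2)² + 2 = -14; -14 > -5 — FAILS
It is satisfied by some integers in the range but not all.

Answer: Sometimes true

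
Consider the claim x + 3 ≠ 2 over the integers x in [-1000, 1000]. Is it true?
The claim fails at x = -1:
x = -1: LHS = (-1) + 3 = 2; 2 ≠ 2 — FAILS

Because a single integer refutes it, the statement is false.

Answer: False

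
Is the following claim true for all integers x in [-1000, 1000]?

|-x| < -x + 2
The claim fails at x = 1:
x = 1: LHS = |-1| = 1, RHS = -1 + 2 = 1; 1 < 1 — FAILS

Because a single integer refutes it, the statement is false.

Answer: False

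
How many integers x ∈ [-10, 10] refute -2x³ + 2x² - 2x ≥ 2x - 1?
Counterexamples in [-10, 10]: {1, 2, 3, 4, 5, 6, 7, 8, 9, 10}.

Counting them gives 10 values.

Answer: 10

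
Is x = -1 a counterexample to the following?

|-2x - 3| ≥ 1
Substitute x = -1 into the relation:
x = -1: LHS = |-2·(-1) - 3| = |-1| = 1; 1 ≥ 1 — holds

The relation holds at x = -1, so it is not a counterexample.

Answer: No, x = -1 is not a counterexample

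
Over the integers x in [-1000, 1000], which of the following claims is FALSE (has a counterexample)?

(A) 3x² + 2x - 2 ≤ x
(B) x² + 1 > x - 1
(A) x = 1: LHS = 3·1² + 2·1 - 2 = 3; 3 ≤ 1 — FAILS

(B) Over all integers in [-1000, 1000], LHS − RHS is smallest at x = 0, where it equals 2:
x = 0: LHS = 0² + 1 = 1, RHS = 0 - 1 = -1; 1 > -1 — holds
At the ends of the range:
x = -1000: LHS = (-1000)² + 1 = 1000001, RHS = (-1000) - 1 = -1001; 1000001 > -1001 — holds
x = 1000: LHS = 1000² + 1 = 1000001, RHS = 1000 - 1 = 999; 1000001 > 999 — holds
Hence LHS − RHS is never zero or negative, i.e. LHS > RHS throughout, so the relation holds for every integer in [-1000, 1000].

Only (A) has a counterexample.

Answer: A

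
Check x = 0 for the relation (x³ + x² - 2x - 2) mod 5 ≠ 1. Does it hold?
x = 0: LHS = (0³ + 0² - 2·0 - 2) mod 5 = (-2) mod 5 = 3; 3 ≠ 1 — holds

The relation is satisfied at x = 0.

Answer: Yes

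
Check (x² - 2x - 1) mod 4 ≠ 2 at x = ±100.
x = 100: LHS = (100² - 2·100 - 1) mod 4 = 9799 mod 4 = 3; 3 ≠ 2 — holds
x = -100: LHS = ((-100)² - 2·(-100) - 1) mod 4 = 10199 mod 4 = 3; 3 ≠ 2 — holds

Answer: Yes, holds for both x = 100 and x = -100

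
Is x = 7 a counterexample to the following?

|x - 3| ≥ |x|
Substitute x = 7 into the relation:
x = 7: LHS = |7 - 3| = |4| = 4, RHS = |7| = 7; 4 ≥ 7 — FAILS

Since the claim fails at x = 7, this value is a counterexample.

Answer: Yes, x = 7 is a counterexample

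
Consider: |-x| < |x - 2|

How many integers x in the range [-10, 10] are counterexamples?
Counterexamples in [-10, 10]: {1, 2, 3, 4, 5, 6, 7, 8, 9, 10}.

Counting them gives 10 values.

Answer: 10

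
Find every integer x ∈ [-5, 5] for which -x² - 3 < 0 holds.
Over all integers in [-5, 5], LHS − RHS is largest at x = 0, where it equals -3:
x = 0: LHS = -0² - 3 = -3; -3 < 0 — holds
At the ends of the range:
x = -5: LHS = -(-5)² - 3 = -28; -28 < 0 — holds
x = 5: LHS = -5² - 3 = -28; -28 < 0 — holds
Hence LHS − RHS is never zero or positive, i.e. LHS < RHS throughout, so the relation holds for every integer in [-5, 5].

Answer: All integers in [-5, 5]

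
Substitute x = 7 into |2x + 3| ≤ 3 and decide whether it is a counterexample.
Substitute x = 7 into the relation:
x = 7: LHS = |2·7 + 3| = |17| = 17; 17 ≤ 3 — FAILS

Since the claim fails at x = 7, this value is a counterexample.

Answer: Yes, x = 7 is a counterexample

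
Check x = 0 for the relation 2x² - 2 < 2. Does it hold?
x = 0: LHS = 2·0² - 2 = -2; -2 < 2 — holds

The relation is satisfied at x = 0.

Answer: Yes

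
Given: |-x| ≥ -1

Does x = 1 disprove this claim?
Substitute x = 1 into the relation:
x = 1: LHS = |-1| = 1; 1 ≥ -1 — holds

The relation holds at x = 1, so it is not a counterexample.

Answer: No, x = 1 is not a counterexample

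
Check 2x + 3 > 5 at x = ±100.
x = 100: LHS = 2·100 + 3 = 203; 203 > 5 — holds
x = -100: LHS = 2·(-100) + 3 = -197; -197 > 5 — FAILS

Answer: Partially: holds for x = 100, fails for x = -100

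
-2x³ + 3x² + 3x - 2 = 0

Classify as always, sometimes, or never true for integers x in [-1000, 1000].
Holds at x = -1: LHS = -2·(-1)³ + 3·(-1)² + 3·(-1) - 2 = 0; 0 = 0 — holds
Fails at x = 0: LHS = -2·0³ + 3·0² + 3·0 - 2 = -2; -2 = 0 — FAILS
It is satisfied by some integers in the range but not all.

Answer: Sometimes true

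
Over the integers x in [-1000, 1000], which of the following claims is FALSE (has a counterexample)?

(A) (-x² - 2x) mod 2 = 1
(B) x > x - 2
(A) x = 0: LHS = (-0² - 2·0) mod 2 = 0 mod 2 = 0; 0 = 1 — FAILS

(B) Over all integers in [-1000, 1000], LHS − RHS is smallest at x = 0, where it equals 2:
x = 0: RHS = 0 - 2 = -2; 0 > -2 — holds
At the ends of the range:
x = -1000: RHS = (-1000) - 2 = -1002; -1000 > -1002 — holds
x = 1000: RHS = 1000 - 2 = 998; 1000 > 998 — holds
Hence LHS − RHS is never zero or negative, i.e. LHS > RHS throughout, so the relation holds for every integer in [-1000, 1000].

Only (A) has a counterexample.

Answer: A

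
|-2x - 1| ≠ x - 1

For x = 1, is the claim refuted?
Substitute x = 1 into the relation:
x = 1: LHS = |-2·1 - 1| = |-3| = 3, RHS = 1 - 1 = 0; 3 ≠ 0 — holds

The relation holds at x = 1, so it is not a counterexample.

Answer: No, x = 1 is not a counterexample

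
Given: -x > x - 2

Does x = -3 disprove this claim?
Substitute x = -3 into the relation:
x = -3: LHS = -(-3) = 3, RHS = (-3) - 2 = -5; 3 > -5 — holds

The claim holds here, so x = -3 is not a counterexample. (A counterexample exists elsewhere, e.g. x = 1.)

Answer: No, x = -3 is not a counterexample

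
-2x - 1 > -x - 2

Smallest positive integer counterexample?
Testing positive integers:
x = 1: LHS = -2·1 - 1 = -3, RHS = -1 - 2 = -3; -3 > -3 — FAILS  ← smallest positive counterexample

Answer: x = 1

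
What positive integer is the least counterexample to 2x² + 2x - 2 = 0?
Testing positive integers:
x = 1: LHS = 2·1² + 2·1 - 2 = 2; 2 = 0 — FAILS  ← smallest positive counterexample

Answer: x = 1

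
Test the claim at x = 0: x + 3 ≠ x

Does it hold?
x = 0: LHS = 0 + 3 = 3; 3 ≠ 0 — holds

The relation is satisfied at x = 0.

Answer: Yes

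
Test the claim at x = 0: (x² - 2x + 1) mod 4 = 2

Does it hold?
x = 0: LHS = (0² - 2·0 + 1) mod 4 = 1 mod 4 = 1; 1 = 2 — FAILS

The relation fails at x = 0, so x = 0 is a counterexample.

Answer: No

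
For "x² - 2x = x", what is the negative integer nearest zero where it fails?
Testing negative integers from -1 downward:
x = -1: LHS = (-1)² - 2·(-1) = 3; 3 = -1 — FAILS  ← closest negative counterexample to 0

Answer: x = -1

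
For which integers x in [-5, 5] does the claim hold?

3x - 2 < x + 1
Holds for: {-5, -4, -3, -2, -1, 0, 1}
Fails for: {2, 3, 4, 5}

Answer: {-5, -4, -3, -2, -1, 0, 1}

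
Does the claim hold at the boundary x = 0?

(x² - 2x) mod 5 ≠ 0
x = 0: LHS = (0² - 2·0) mod 5 = 0 mod 5 = 0; 0 ≠ 0 — FAILS

The relation fails at x = 0, so x = 0 is a counterexample.

Answer: No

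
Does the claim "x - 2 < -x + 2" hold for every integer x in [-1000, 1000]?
The claim fails at x = 2:
x = 2: LHS = 2 - 2 = 0, RHS = -2 + 2 = 0; 0 < 0 — FAILS

Because a single integer refutes it, the statement is false.

Answer: False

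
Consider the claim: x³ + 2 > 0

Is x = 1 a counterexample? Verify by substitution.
Substitute x = 1 into the relation:
x = 1: LHS = 1³ + 2 = 3; 3 > 0 — holds

The claim holds here, so x = 1 is not a counterexample. (A counterexample exists elsewhere, e.g. x = -2.)

Answer: No, x = 1 is not a counterexample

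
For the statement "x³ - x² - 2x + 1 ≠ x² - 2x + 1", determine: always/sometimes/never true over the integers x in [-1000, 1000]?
Holds at x = 1: LHS = 1³ - 1² - 2·1 + 1 = -1, RHS = 1² - 2·1 + 1 = 0; -1 ≠ 0 — holds
Fails at x = 0: LHS = 0³ - 0² - 2·0 + 1 = 1, RHS = 0² - 2·0 + 1 = 1; 1 ≠ 1 — FAILS
It is satisfied by some integers in the range but not all.

Answer: Sometimes true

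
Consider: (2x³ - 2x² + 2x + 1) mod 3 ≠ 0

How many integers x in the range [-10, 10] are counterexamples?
Counterexamples in [-10, 10]: {-8, -5, -2, 1, 4, 7, 10}.

Counting them gives 7 values.

Answer: 7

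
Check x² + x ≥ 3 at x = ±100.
x = 100: LHS = 100² + 100 = 10100; 10100 ≥ 3 — holds
x = -100: LHS = (-100)² + (-100) = 9900; 9900 ≥ 3 — holds

Answer: Yes, holds for both x = 100 and x = -100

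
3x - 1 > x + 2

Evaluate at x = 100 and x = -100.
x = 100: LHS = 3·100 - 1 = 299, RHS = 100 + 2 = 102; 299 > 102 — holds
x = -100: LHS = 3·(-100) - 1 = -301, RHS = (-100) + 2 = -98; -301 > -98 — FAILS

Answer: Partially: holds for x = 100, fails for x = -100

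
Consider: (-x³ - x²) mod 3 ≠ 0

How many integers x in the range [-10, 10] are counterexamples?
Counterexamples in [-10, 10]: {-10, -9, -7, -6, -4, -3, -1, 0, 2, 3, 5, 6, 8, 9}.

Counting them gives 14 values.

Answer: 14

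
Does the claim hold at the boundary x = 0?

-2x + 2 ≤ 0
x = 0: LHS = -2·0 + 2 = 2; 2 ≤ 0 — FAILS

The relation fails at x = 0, so x = 0 is a counterexample.

Answer: No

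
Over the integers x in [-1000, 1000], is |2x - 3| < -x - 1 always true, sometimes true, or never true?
Over all integers in [-1000, 1000], LHS − RHS is smallest at x = 1, where it equals 3:
x = 1: LHS = |2·1 - 3| = |-1| = 1, RHS = -1 - 1 = -2; 1 < -2 — FAILS
At the ends of the range:
x = -1000: LHS = |2·(-1000) - 3| = |-2003| = 2003, RHS = -(-1000) - 1 = 999; 2003 < 999 — FAILS
x = 1000: LHS = |2·1000 - 3| = |1997| = 1997, RHS = -1000 - 1 = -1001; 1997 < -1001 — FAILS
Hence LHS − RHS is never negative, i.e. LHS ≥ RHS throughout, so the claimed relation (<) fails for every integer in [-1000, 1000].

No integer in the range satisfies it.

Answer: Never true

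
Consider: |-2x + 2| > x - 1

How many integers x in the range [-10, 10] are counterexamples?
Counterexamples in [-10, 10]: {1}.

Counting them gives 1 values.

Answer: 1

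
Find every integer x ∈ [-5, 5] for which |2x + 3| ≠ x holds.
Over all integers in [-5, 5], LHS − RHS is always positive; it is smallest at x = -1, where it equals 2:
x = -1: LHS = |2·(-1) + 3| = |1| = 1; 1 ≠ -1 — holds
At the ends of the range:
x = -5: LHS = |2·(-5) + 3| = |-7| = 7; 7 ≠ -5 — holds
x = 5: LHS = |2·5 + 3| = |13| = 13; 13 ≠ 5 — holds
Hence LHS − RHS is never 0, i.e. the two sides are never equal, so the relation holds for every integer in [-5, 5].

Answer: All integers in [-5, 5]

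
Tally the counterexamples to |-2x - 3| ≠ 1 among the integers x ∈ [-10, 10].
Counterexamples in [-10, 10]: {-2, -1}.

Counting them gives 2 values.

Answer: 2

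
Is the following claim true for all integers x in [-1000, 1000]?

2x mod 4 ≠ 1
For a polynomial with integer coefficients, its value mod 4 depends only on x mod 4, so it suffices to check one representative of each residue class, x = 0, 1, 2, 3:
x = 0: LHS = (2·0) mod 4 = 0 mod 4 = 0; 0 ≠ 1 — holds
x = 1: LHS = (2·1) mod 4 = 2 mod 4 = 2; 2 ≠ 1 — holds
x = 2: LHS = (2·2) mod 4 = 4 mod 4 = 0; 0 ≠ 1 — holds
x = 3: LHS = (2·3) mod 4 = 6 mod 4 = 2; 2 ≠ 1 — holds
The relation holds in every residue class, so the relation holds for every integer in [-1000, 1000].

No counterexample exists.

Answer: True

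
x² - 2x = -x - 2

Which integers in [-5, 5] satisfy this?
Over all integers in [-5, 5], LHS − RHS is always positive; it is smallest at x = 0, where it equals 2:
x = 0: LHS = 0² - 2·0 = 0, RHS = -0 - 2 = -2; 0 = -2 — FAILS
At the ends of the range:
x = -5: LHS = (-5)² - 2·(-5) = 35, RHS = -(-5) - 2 = 3; 35 = 3 — FAILS
x = 5: LHS = 5² - 2·5 = 15, RHS = -5 - 2 = -7; 15 = -7 — FAILS
Hence LHS − RHS is never 0, i.e. the two sides are never equal, so the claimed relation (=) fails for every integer in [-5, 5].

Answer: None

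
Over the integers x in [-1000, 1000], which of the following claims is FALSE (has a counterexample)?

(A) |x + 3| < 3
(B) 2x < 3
(A) x = 0: LHS = |0 + 3| = |3| = 3; 3 < 3 — FAILS
(B) x = 2: LHS = 2·2 = 4; 4 < 3 — FAILS

Answer: Both A and B are false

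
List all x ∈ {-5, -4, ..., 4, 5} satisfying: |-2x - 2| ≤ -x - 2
Over all integers in [-5, 5], LHS − RHS is smallest at x = -1, where it equals 1:
x = -1: LHS = |-2·(-1) - 2| = |0| = 0, RHS = -(-1) - 2 = -1; 0 ≤ -1 — FAILS
At the ends of the range:
x = -5: LHS = |-2·(-5) - 2| = |8| = 8, RHS = -(-5) - 2 = 3; 8 ≤ 3 — FAILS
x = 5: LHS = |-2·5 - 2| = |-12| = 12, RHS = -5 - 2 = -7; 12 ≤ -7 — FAILS
Hence LHS − RHS is never zero or negative, i.e. LHS > RHS throughout, so the claimed relation (≤) fails for every integer in [-5, 5].

Answer: None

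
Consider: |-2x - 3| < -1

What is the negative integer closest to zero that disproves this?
Testing negative integers from -1 downward:
x = -1: LHS = |-2·(-1) - 3| = |-1| = 1; 1 < -1 — FAILS  ← closest negative counterexample to 0

Answer: x = -1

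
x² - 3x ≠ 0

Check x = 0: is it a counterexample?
Substitute x = 0 into the relation:
x = 0: LHS = 0² - 3·0 = 0; 0 ≠ 0 — FAILS

Since the claim fails at x = 0, this value is a counterexample.

Answer: Yes, x = 0 is a counterexample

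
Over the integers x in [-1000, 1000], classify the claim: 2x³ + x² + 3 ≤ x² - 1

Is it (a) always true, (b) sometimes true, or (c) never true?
Holds at x = -2: LHS = 2·(-2)³ + (-2)² + 3 = -9, RHS = (-2)² - 1 = 3; -9 ≤ 3 — holds
Fails at x = 0: LHS = 2·0³ + 0² + 3 = 3, RHS = 0² - 1 = -1; 3 ≤ -1 — FAILS
It is satisfied by some integers in the range but not all.

Answer: Sometimes true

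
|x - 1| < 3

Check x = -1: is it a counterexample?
Substitute x = -1 into the relation:
x = -1: LHS = |(-1) - 1| = |-2| = 2; 2 < 3 — holds

The claim holds here, so x = -1 is not a counterexample. (A counterexample exists elsewhere, e.g. x = -2.)

Answer: No, x = -1 is not a counterexample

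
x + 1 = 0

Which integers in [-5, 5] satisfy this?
Holds for: {-1}
Fails for: {-5, -4, -3, -2, 0, 1, 2, 3, 4, 5}

Answer: {-1}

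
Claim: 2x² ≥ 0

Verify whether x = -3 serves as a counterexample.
Substitute x = -3 into the relation:
x = -3: LHS = 2·(-3)² = 18; 18 ≥ 0 — holds

The relation holds at x = -3, so it is not a counterexample.

Answer: No, x = -3 is not a counterexample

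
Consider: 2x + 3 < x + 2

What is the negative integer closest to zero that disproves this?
Testing negative integers from -1 downward:
x = -1: LHS = 2·(-1) + 3 = 1, RHS = (-1) + 2 = 1; 1 < 1 — FAILS  ← closest negative counterexample to 0

Answer: x = -1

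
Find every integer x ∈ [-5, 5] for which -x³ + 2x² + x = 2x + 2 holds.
Track d = LHS − RHS over the integers in [-5, 5]. Equality would need d = 0, but d changes sign only between consecutive integers, jumping over 0:
x = -1: LHS = -(-1)³ + 2·(-1)² + (-1) = 2, RHS = 2·(-1) + 2 = 0; 2 = 0 — FAILS  (d = 2)
x = 0: LHS = -0³ + 2·0² + 0 = 0, RHS = 2·0 + 2 = 2; 0 = 2 — FAILS  (d = -2)
Away from these crossings d keeps a constant sign, and checking every integer in [-5, 5] confirms d ≠ 0 throughout. Hence the two sides are never equal, so the claimed relation (=) fails for every integer in [-5, 5].

Answer: None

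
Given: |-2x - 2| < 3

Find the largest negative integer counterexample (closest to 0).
Testing negative integers from -1 downward:
x = -1: LHS = |-2·(-1) - 2| = |0| = 0; 0 < 3 — holds
x = -2: LHS = |-2·(-2) - 2| = |2| = 2; 2 < 3 — holds
x = -3: LHS = |-2·(-3) - 2| = |4| = 4; 4 < 3 — FAILS  ← closest negative counterexample to 0

Answer: x = -3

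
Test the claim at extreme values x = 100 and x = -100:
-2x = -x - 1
x = 100: LHS = -2·100 = -200, RHS = -100 - 1 = -101; -200 = -101 — FAILS
x = -100: LHS = -2·(-100) = 200, RHS = -(-100) - 1 = 99; 200 = 99 — FAILS

Answer: No, fails for both x = 100 and x = -100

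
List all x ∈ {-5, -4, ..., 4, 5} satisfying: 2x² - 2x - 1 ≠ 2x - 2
Track d = LHS − RHS over the integers in [-5, 5]. Equality would need d = 0, but d changes sign only between consecutive integers, jumping over 0:
x = 0: LHS = 2·0² - 2·0 - 1 = -1, RHS = 2·0 - 2 = -2; -1 ≠ -2 — holds  (d = 1)
x = 1: LHS = 2·1² - 2·1 - 1 = -1, RHS = 2·1 - 2 = 0; -1 ≠ 0 — holds  (d = -1)
x = 1: LHS = 2·1² - 2·1 - 1 = -1, RHS = 2·1 - 2 = 0; -1 ≠ 0 — holds  (d = -1)
x = 2: LHS = 2·2² - 2·2 - 1 = 3, RHS = 2·2 - 2 = 2; 3 ≠ 2 — holds  (d = 1)
Away from these crossings d keeps a constant sign, and checking every integer in [-5, 5] confirms d ≠ 0 throughout. Hence the two sides are never equal, so the relation holds for every integer in [-5, 5].

Answer: All integers in [-5, 5]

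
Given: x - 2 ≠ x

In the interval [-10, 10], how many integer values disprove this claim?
Over all integers in [-10, 10], LHS − RHS is always negative; it is closest to 0 at x = 0, where it equals -2:
x = 0: LHS = 0 - 2 = -2; -2 ≠ 0 — holds
At the ends of the range:
x = -10: LHS = (-10) - 2 = -12; -12 ≠ -10 — holds
x = 10: LHS = 10 - 2 = 8; 8 ≠ 10 — holds
Hence LHS − RHS is never 0, i.e. the two sides are never equal, so the relation holds for every integer in [-10, 10].

No counterexample appears in that range.

Answer: 0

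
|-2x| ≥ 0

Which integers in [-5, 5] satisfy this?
An absolute value is never negative, so the left side is ≥ 0 for every x, while the right side is 0. Tightest case in [-5, 5] is x = 0:
x = 0: LHS = |-2·0| = |0| = 0; 0 ≥ 0 — holds
Hence LHS − RHS is never negative, i.e. LHS ≥ RHS throughout, so the relation holds for every integer in [-5, 5].

Answer: All integers in [-5, 5]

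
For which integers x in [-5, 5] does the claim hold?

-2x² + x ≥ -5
Holds for: {-1, 0, 1}
Fails for: {-5, -4, -3, -2, 2, 3, 4, 5}

Answer: {-1, 0, 1}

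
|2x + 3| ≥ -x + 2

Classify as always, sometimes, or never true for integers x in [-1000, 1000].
Holds at x = 0: LHS = |2·0 + 3| = |3| = 3, RHS = -0 + 2 = 2; 3 ≥ 2 — holds
Fails at x = -1: LHS = |2·(-1) + 3| = |1| = 1, RHS = -(-1) + 2 = 3; 1 ≥ 3 — FAILS
It is satisfied by some integers in the range but not all.

Answer: Sometimes true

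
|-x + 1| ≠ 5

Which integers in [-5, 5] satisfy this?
Holds for: {-5, -3, -2, -1, 0, 1, 2, 3, 4, 5}
Fails for: {-4}

Answer: {-5, -3, -2, -1, 0, 1, 2, 3, 4, 5}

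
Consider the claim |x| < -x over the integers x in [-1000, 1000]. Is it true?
The claim fails at x = 0:
x = 0: LHS = |0| = 0, RHS = -0 = 0; 0 < 0 — FAILS

Because a single integer refutes it, the statement is false.

Answer: False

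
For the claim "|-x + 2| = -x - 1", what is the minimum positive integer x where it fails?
Testing positive integers:
x = 1: LHS = |-1 + 2| = |1| = 1, RHS = -1 - 1 = -2; 1 = -2 — FAILS  ← smallest positive counterexample

Answer: x = 1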